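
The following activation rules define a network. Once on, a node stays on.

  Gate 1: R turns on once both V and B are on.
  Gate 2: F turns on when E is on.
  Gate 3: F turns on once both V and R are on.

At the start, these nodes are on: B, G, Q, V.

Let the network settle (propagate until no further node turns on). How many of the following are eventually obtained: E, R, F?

2

Gate 1: V and B on → R on.
V and R are on, so F turns on (Gate 3).
No rule produces E, and it is not given.
R: reached.
F: reached.
Reached: R and F — 2 of the 3.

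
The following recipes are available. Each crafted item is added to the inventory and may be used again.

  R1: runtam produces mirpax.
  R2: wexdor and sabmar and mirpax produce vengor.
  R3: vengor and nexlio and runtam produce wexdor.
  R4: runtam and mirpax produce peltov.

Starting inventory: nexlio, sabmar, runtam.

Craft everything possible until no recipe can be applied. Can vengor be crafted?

No

vengor would need wexdor, sabmar, and mirpax (R2), but wexdor is never obtained.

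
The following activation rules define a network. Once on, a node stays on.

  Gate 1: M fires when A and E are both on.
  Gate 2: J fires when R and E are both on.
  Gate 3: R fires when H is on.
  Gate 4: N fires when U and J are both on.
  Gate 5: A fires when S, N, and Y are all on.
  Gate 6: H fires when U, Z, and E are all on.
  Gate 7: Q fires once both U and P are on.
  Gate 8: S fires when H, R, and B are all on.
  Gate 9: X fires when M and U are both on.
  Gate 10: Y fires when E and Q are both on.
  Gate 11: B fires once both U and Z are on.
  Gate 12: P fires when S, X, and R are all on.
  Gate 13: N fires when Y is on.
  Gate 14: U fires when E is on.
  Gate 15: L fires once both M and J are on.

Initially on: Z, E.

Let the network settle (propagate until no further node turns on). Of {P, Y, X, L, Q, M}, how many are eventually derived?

P would need S, X, and R (Gate 12), but X never turns on.
Y would need E and Q (Gate 10), but Q never turns on.
X would need M and U (Gate 9), but M never turns on.
L would need M and J (Gate 15), but M never turns on.
Q would need U and P (Gate 7), but P never turns on.
M would need A and E (Gate 1), but A never turns on.
None of the 6 are reached.

0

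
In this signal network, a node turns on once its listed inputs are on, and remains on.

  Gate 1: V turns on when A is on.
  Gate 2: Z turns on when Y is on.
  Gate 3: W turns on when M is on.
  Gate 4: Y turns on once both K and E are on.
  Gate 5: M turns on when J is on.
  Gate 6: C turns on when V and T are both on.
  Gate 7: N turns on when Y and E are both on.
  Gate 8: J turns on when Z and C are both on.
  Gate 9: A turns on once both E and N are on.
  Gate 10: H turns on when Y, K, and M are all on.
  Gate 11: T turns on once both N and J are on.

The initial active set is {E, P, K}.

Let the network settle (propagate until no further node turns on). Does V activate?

Yes

Gate 4: K and E on → Y on.
Y and E are on, so N turns on (Gate 7).
E and N are on, so A turns on (Gate 9).
Gate 1: A on → V on.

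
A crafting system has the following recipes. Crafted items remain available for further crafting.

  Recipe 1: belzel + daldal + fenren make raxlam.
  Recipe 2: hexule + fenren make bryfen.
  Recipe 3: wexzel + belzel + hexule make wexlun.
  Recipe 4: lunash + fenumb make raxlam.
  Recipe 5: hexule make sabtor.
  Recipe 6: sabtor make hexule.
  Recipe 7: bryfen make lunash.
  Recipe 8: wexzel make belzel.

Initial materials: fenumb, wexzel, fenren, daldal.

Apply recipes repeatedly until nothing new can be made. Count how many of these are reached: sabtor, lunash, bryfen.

0

sabtor would need hexule (Recipe 5), but hexule is never obtained.
lunash would need bryfen (Recipe 7), but bryfen is never obtained.
bryfen would need hexule and fenren (Recipe 2), but hexule is never obtained.
None of the 3 are reached.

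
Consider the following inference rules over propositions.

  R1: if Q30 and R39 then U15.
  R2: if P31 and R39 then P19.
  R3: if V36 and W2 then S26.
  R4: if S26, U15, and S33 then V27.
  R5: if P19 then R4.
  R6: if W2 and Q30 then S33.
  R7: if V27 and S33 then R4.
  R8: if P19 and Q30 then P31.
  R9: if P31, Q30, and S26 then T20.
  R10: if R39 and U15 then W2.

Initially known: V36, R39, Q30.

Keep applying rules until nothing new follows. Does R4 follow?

Yes

Q30 and R39 hold, so U15 follows (R1).
R39 and U15 hold, so W2 follows (R10).
V36 and W2 hold, so S26 follows (R3).
W2 and Q30 hold, so S33 follows (R6).
S26, U15, and S33 hold, so V27 follows (R4).
From V27 and S33, R7 gives R4.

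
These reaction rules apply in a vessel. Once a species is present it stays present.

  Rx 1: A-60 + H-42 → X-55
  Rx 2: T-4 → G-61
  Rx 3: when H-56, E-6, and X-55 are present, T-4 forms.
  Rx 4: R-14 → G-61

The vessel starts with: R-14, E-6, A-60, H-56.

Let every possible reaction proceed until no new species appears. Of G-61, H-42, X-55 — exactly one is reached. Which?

G-61

R-14 present → G-61 forms (Rx 4).
X-55 would need A-60 and H-42 (Rx 1), but H-42 never forms. No rule produces H-42, and it is not given.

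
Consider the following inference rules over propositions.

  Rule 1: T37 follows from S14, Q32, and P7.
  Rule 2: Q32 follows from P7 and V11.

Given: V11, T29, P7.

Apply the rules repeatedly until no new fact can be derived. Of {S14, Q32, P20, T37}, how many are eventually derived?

P7 and V11 hold, so Q32 follows (Rule 2).
No rule produces S14, and it is not given.
Q32: reached.
No rule produces P20, and it is not given.
T37 would need S14, Q32, and P7 (Rule 1), but S14 is never established.
Reached: Q32 — 1 of the 4.

1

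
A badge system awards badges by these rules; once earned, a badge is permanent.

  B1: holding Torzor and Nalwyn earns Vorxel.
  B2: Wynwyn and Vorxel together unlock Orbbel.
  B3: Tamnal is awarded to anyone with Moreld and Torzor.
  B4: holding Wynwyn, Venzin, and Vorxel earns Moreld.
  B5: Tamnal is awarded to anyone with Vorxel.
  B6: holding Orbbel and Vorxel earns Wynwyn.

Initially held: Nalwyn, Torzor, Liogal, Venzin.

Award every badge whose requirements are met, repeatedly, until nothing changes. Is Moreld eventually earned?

No

Moreld would need Wynwyn, Venzin, and Vorxel (B4), but Wynwyn is never earned.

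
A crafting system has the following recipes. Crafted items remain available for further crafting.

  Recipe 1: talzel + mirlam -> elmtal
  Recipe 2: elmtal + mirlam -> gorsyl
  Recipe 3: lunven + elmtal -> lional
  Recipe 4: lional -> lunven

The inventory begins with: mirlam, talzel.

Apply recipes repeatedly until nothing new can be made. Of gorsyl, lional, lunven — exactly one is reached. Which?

gorsyl

Using Recipe 1, talzel and mirlam make elmtal.
Using Recipe 2, elmtal and mirlam make gorsyl.
lunven would need lional (Recipe 4), but lional is never obtained. lional would need lunven and elmtal (Recipe 3), but lunven is never obtained.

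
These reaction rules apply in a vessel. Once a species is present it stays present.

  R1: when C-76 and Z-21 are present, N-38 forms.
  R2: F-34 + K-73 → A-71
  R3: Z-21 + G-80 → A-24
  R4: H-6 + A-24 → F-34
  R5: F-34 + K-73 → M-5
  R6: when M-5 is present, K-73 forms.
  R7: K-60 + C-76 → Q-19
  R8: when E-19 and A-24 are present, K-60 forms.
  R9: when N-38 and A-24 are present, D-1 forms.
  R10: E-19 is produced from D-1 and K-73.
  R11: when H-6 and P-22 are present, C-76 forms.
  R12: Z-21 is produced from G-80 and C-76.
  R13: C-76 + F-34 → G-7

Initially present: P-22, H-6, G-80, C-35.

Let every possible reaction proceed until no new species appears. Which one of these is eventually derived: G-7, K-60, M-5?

H-6 and P-22 present → C-76 forms (R11).
G-80 and C-76 present → Z-21 forms (R12).
Z-21 and G-80 present → A-24 forms (R3).
H-6 and A-24 present → F-34 forms (R4).
C-76 and F-34 present → G-7 forms (R13).
M-5 would need F-34 and K-73 (R5), but K-73 never forms. K-60 would need E-19 and A-24 (R8), but E-19 never forms.

G-7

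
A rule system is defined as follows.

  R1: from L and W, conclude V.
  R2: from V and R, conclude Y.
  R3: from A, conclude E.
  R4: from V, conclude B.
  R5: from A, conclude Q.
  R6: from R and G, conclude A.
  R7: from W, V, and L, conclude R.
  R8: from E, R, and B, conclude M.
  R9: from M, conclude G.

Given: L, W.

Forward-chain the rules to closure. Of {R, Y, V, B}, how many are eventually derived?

L and W hold, so V follows (R1).
From W, V, and L, R7 gives R.
V holds, so B follows (R4).
V and R hold, so Y follows (R2).
R: reached.
Y: reached.
V: reached.
B: reached.
All 4 are reached.

4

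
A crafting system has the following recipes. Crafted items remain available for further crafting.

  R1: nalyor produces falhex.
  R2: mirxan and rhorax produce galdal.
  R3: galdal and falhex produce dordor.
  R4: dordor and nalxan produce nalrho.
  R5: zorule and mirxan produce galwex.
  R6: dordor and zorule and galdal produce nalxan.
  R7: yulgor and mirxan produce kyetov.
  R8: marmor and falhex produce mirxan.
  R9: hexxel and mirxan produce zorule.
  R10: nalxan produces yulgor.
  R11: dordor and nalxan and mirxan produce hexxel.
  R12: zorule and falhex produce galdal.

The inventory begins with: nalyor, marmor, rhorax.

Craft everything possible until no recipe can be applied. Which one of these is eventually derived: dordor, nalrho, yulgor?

Using R1, nalyor makes falhex.
Using R8, marmor and falhex make mirxan.
mirxan and rhorax → galdal (R2).
Using R3, galdal and falhex make dordor.
yulgor would need nalxan (R10), but nalxan is never obtained. nalrho would need dordor and nalxan (R4), but nalxan is never obtained.

dordor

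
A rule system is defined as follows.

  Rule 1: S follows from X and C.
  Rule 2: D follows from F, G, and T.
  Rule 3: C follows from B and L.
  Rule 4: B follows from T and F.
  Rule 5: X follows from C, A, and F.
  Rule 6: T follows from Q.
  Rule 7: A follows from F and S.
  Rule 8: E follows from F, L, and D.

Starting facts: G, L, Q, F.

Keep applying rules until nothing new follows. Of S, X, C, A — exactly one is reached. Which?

C

Q holds, so T follows (Rule 6).
From T and F, Rule 4 gives B.
From B and L, Rule 3 gives C.
S would need X and C (Rule 1), but X is never established. A would need F and S (Rule 7), but S is never established. X would need C, A, and F (Rule 5), but A is never established.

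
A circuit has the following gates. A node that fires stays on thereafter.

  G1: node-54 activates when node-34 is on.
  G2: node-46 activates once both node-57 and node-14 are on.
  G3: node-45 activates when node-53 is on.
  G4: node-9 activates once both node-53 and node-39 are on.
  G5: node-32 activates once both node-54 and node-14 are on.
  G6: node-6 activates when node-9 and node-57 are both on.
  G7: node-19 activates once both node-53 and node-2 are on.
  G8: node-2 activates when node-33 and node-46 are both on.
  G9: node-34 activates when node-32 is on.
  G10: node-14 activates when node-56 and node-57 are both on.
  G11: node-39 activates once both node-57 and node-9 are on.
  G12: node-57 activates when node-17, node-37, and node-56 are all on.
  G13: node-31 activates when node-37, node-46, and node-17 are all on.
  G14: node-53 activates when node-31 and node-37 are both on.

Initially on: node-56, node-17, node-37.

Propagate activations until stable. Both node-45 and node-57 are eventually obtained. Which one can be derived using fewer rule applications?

node-57: G12: node-17, node-37, and node-56 on → node-57 on. [1 rule application]
node-45: node-17, node-37, and node-56 are on, so node-57 activates (G12). G10: node-56 and node-57 on → node-14 on. G2: node-57 and node-14 on → node-46 on. node-37, node-46, and node-17 are on, so node-31 activates (G13). G14: node-31 and node-37 on → node-53 on. node-53 is on, so node-45 activates (G3). [6 rule applications]
node-57 needs fewer.

node-57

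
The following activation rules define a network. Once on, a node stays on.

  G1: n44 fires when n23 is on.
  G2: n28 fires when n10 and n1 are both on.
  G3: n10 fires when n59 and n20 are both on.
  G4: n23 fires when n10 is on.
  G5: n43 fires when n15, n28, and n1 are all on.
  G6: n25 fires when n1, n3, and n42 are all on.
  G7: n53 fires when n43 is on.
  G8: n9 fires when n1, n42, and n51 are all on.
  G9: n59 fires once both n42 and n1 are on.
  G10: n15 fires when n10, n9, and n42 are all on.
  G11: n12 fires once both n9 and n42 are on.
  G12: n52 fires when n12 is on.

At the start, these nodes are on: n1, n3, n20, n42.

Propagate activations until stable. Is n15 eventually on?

No

n15 would need n10, n9, and n42 (G10), but n9 never turns on.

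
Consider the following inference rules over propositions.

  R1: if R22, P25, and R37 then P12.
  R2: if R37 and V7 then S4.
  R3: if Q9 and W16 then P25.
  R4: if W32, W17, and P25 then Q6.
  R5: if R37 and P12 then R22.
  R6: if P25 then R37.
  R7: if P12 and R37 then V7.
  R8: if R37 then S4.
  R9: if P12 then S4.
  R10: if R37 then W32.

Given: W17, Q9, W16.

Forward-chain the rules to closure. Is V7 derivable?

V7 would need P12 and R37 (R7), but P12 is never established.

No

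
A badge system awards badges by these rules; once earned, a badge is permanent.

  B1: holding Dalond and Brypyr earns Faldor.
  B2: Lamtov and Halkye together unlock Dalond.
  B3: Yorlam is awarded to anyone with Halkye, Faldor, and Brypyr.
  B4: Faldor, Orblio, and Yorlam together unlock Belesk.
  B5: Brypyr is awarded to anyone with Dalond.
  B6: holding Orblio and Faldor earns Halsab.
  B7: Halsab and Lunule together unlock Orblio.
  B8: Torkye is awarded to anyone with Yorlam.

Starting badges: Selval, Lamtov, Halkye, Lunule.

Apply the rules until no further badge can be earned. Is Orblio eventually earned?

Orblio would need Halsab and Lunule (B7), but Halsab is never earned.

No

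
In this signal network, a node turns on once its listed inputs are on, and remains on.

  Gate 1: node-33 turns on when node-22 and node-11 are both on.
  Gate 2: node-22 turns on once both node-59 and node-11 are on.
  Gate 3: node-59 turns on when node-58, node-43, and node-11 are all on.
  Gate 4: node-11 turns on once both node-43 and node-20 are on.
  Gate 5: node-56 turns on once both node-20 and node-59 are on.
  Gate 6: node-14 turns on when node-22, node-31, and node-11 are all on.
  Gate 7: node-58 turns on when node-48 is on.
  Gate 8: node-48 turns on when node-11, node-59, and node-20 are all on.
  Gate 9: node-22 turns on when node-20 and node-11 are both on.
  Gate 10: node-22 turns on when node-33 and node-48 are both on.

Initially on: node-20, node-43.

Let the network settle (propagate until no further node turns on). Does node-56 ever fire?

No

node-56 would need node-20 and node-59 (Gate 5), but node-59 never turns on.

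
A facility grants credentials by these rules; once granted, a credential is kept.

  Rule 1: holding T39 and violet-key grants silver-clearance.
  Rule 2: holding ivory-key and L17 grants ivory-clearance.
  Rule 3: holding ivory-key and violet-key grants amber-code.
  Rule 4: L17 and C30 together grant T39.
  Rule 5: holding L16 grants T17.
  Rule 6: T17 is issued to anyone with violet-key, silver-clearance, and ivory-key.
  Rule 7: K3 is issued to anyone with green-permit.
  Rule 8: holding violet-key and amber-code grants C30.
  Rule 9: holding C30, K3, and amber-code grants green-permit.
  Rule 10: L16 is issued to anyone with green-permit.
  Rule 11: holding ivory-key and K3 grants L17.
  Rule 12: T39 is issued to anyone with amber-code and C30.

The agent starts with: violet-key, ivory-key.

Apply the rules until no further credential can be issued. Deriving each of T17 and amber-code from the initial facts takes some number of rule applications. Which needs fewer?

amber-code: Holding ivory-key and violet-key grants amber-code (Rule 3). [1 rule application]
T17: Holding ivory-key and violet-key grants amber-code (Rule 3). Holding violet-key and amber-code grants C30 (Rule 8). Holding amber-code and C30 grants T39 (Rule 12). Holding T39 and violet-key grants silver-clearance (Rule 1). Holding violet-key, silver-clearance, and ivory-key grants T17 (Rule 6). [5 rule applications]
amber-code needs fewer.

amber-code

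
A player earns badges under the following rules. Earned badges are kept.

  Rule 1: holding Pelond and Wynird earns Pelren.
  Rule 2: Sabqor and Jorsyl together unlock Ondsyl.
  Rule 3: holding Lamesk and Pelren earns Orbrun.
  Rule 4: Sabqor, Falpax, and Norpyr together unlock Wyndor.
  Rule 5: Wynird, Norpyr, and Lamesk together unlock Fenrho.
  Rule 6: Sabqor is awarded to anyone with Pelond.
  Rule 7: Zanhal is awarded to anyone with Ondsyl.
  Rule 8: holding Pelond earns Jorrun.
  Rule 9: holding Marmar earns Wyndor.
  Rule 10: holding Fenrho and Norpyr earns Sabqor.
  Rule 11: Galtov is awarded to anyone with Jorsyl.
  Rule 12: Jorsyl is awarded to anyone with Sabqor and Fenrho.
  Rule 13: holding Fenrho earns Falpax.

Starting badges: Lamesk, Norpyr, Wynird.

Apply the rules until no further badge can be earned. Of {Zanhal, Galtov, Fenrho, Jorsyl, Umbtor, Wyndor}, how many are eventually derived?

5

With Wynird, Norpyr, and Lamesk, Fenrho is earned (Rule 5).
With Fenrho and Norpyr, Sabqor is earned (Rule 10).
With Fenrho, Falpax is earned (Rule 13).
With Sabqor, Falpax, and Norpyr, Wyndor is earned (Rule 4).
With Sabqor and Fenrho, Jorsyl is earned (Rule 12).
With Sabqor and Jorsyl, Ondsyl is earned (Rule 2).
With Jorsyl, Galtov is earned (Rule 11).
With Ondsyl, Zanhal is earned (Rule 7).
Zanhal: reached.
Galtov: reached.
Fenrho: reached.
Jorsyl: reached.
No rule produces Umbtor, and it is not given.
Wyndor: reached.
Reached: Zanhal, Galtov, Fenrho, Jorsyl, and Wyndor — 5 of the 6.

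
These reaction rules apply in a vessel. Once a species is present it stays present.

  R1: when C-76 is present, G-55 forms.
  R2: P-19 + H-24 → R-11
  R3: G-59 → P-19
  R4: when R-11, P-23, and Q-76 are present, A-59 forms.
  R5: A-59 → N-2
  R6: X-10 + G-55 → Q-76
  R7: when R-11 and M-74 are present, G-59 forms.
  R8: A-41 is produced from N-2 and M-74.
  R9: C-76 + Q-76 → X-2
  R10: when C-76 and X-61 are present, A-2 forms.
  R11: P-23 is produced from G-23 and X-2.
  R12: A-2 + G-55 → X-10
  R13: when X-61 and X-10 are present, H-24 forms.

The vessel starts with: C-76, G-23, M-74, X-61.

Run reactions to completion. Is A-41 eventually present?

No

A-41 would need N-2 and M-74 (R8), but N-2 never forms.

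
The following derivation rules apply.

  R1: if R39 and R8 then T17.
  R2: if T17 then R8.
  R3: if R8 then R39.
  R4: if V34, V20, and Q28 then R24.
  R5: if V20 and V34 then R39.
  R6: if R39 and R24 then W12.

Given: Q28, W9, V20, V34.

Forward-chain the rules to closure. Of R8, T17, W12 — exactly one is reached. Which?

From V34, V20, and Q28, R4 gives R24.
V20 and V34 hold, so R39 follows (R5).
From R39 and R24, R6 gives W12.
T17 would need R39 and R8 (R1), but R8 is never established. R8 would need T17 (R2), but T17 is never established.

W12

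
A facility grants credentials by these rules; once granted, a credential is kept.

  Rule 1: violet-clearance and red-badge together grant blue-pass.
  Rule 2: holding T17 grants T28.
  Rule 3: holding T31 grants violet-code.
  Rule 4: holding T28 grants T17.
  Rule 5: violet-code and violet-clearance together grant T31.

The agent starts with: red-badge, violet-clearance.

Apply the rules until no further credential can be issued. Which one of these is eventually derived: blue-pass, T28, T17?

Holding violet-clearance and red-badge grants blue-pass (Rule 1).
T17 would need T28 (Rule 4), but T28 is never granted. T28 would need T17 (Rule 2), but T17 is never granted.

blue-pass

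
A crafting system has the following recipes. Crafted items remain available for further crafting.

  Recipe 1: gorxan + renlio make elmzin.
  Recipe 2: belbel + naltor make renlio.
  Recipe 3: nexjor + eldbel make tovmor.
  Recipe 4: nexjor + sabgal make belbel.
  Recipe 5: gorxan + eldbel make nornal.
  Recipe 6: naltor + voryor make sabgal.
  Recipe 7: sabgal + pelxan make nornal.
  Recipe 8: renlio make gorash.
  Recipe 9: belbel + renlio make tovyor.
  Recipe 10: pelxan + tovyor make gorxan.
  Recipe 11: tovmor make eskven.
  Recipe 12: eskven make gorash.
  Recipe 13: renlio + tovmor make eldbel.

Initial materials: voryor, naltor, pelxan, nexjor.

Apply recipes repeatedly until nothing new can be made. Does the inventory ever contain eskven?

eskven would need tovmor (Recipe 11), but tovmor is never obtained.

No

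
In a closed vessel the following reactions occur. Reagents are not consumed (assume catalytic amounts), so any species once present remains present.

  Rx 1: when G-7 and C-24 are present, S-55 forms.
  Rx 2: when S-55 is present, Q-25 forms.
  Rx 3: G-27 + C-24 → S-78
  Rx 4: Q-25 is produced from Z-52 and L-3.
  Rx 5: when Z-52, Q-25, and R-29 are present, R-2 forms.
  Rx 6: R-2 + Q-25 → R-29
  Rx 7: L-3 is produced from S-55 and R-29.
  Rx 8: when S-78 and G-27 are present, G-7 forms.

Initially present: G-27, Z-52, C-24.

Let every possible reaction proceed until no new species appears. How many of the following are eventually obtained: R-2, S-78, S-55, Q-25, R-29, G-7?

G-27 and C-24 present → S-78 forms (Rx 3).
S-78 and G-27 present → G-7 forms (Rx 8).
G-7 and C-24 present → S-55 forms (Rx 1).
S-55 present → Q-25 forms (Rx 2).
R-2 would need Z-52, Q-25, and R-29 (Rx 5), but R-29 never forms.
S-78: reached.
S-55: reached.
Q-25: reached.
R-29 would need R-2 and Q-25 (Rx 6), but R-2 never forms.
G-7: reached.
Reached: S-78, S-55, Q-25, and G-7 — 4 of the 6.

4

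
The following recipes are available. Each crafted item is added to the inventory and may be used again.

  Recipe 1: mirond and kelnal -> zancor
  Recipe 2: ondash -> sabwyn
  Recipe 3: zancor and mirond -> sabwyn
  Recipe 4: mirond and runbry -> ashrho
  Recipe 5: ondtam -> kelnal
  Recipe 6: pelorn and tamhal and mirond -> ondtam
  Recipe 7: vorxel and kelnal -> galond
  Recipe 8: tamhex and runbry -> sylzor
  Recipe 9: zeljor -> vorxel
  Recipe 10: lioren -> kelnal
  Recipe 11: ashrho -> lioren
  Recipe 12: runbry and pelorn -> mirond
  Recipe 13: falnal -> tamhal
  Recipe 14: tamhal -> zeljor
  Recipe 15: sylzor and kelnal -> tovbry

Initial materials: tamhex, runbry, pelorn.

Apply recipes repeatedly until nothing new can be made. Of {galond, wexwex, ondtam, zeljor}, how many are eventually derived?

galond would need vorxel and kelnal (Recipe 7), but vorxel is never obtained.
No rule produces wexwex, and it is not given.
ondtam would need pelorn, tamhal, and mirond (Recipe 6), but tamhal is never obtained.
zeljor would need tamhal (Recipe 14), but tamhal is never obtained.
None of the 4 are reached.

0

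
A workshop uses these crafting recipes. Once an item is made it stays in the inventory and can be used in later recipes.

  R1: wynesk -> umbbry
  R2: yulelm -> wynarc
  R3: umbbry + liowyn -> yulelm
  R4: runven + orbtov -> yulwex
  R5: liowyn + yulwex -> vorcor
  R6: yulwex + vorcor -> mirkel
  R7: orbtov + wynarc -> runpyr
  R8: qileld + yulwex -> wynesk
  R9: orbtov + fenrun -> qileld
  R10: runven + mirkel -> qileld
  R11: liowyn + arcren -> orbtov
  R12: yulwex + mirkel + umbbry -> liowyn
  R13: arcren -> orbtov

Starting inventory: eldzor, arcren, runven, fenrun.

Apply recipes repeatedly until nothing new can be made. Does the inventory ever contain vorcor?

No

vorcor would need liowyn and yulwex (R5), but liowyn is never obtained.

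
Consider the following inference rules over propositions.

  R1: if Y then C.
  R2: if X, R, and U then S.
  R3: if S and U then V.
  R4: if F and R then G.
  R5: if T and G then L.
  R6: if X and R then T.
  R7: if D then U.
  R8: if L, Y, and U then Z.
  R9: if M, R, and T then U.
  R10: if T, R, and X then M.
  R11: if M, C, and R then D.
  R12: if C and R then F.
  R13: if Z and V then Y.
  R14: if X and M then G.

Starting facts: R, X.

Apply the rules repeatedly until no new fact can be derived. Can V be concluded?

X and R hold, so T follows (R6).
From T, R, and X, R10 gives M.
M, R, and T hold, so U follows (R9).
X, R, and U hold, so S follows (R2).
From S and U, R3 gives V.

Yes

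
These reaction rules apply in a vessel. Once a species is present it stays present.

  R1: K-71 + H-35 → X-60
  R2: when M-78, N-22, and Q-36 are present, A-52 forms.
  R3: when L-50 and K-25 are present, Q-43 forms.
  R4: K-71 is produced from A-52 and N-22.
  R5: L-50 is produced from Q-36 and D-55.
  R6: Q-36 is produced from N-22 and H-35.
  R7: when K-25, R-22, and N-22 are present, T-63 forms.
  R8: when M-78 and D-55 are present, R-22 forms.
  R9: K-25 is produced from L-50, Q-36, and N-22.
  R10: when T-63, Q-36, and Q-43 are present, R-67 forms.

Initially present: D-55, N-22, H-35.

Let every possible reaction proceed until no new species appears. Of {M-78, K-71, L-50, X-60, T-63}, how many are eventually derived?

N-22 and H-35 present → Q-36 forms (R6).
Q-36 and D-55 present → L-50 forms (R5).
No rule produces M-78, and it is not given.
K-71 would need A-52 and N-22 (R4), but A-52 never forms.
L-50: reached.
X-60 would need K-71 and H-35 (R1), but K-71 never forms.
T-63 would need K-25, R-22, and N-22 (R7), but R-22 never forms.
Reached: L-50 — 1 of the 5.

1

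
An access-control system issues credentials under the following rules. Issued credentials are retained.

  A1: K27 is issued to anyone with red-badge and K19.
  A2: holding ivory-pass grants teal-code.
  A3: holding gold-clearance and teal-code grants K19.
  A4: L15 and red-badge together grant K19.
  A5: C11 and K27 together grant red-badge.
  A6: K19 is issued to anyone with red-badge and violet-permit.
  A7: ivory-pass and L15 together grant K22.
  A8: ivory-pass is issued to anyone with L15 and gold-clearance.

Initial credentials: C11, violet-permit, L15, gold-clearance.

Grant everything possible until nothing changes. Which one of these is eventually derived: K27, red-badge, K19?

K19

Holding L15 and gold-clearance grants ivory-pass (A8).
Holding ivory-pass grants teal-code (A2).
Holding gold-clearance and teal-code grants K19 (A3).
red-badge would need C11 and K27 (A5), but K27 is never granted. K27 would need red-badge and K19 (A1), but red-badge is never granted.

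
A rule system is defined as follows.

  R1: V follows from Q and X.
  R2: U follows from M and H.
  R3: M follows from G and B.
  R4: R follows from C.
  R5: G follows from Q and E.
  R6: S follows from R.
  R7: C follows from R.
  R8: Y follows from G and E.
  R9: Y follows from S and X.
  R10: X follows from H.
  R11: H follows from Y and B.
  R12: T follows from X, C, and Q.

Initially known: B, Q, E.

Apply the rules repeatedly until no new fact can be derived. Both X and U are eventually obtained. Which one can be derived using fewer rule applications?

X

X: Q and E hold, so G follows (R5). G and E hold, so Y follows (R8). Y and B hold, so H follows (R11). From H, R10 gives X. [4 rule applications]
U: Q and E hold, so G follows (R5). From G and B, R3 gives M. G and E hold, so Y follows (R8). From Y and B, R11 gives H. M and H hold, so U follows (R2). [5 rule applications]
X needs fewer.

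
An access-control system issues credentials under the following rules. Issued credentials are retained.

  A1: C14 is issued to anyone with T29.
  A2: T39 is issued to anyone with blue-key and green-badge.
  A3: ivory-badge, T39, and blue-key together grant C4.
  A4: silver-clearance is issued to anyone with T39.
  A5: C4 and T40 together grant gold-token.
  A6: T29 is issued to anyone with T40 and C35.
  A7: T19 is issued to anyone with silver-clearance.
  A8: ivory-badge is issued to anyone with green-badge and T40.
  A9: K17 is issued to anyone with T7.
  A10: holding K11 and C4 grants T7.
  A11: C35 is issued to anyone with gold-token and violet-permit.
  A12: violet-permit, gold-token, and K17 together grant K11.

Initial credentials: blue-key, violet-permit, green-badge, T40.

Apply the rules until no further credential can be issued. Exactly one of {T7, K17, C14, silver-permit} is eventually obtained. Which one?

C14

Holding blue-key and green-badge grants T39 (A2).
Holding green-badge and T40 grants ivory-badge (A8).
Holding ivory-badge, T39, and blue-key grants C4 (A3).
Holding C4 and T40 grants gold-token (A5).
Holding gold-token and violet-permit grants C35 (A11).
Holding T40 and C35 grants T29 (A6).
Holding T29 grants C14 (A1).
No rule produces silver-permit, and it is not given. T7 would need K11 and C4 (A10), but K11 is never granted. K17 would need T7 (A9), but T7 is never granted.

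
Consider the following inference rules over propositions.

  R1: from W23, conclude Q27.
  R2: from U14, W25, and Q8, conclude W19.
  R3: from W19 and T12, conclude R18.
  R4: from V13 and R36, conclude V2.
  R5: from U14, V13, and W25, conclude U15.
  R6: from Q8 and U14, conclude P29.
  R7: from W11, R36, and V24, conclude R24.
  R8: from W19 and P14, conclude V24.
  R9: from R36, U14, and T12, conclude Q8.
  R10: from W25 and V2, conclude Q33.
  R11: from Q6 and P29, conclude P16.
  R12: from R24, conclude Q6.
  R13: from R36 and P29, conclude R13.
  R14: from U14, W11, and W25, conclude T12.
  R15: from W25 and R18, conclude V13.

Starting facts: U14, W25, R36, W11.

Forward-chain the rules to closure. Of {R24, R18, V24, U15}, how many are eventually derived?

From U14, W11, and W25, R14 gives T12.
From R36, U14, and T12, R9 gives Q8.
From U14, W25, and Q8, R2 gives W19.
From W19 and T12, R3 gives R18.
From W25 and R18, R15 gives V13.
U14, V13, and W25 hold, so U15 follows (R5).
R24 would need W11, R36, and V24 (R7), but V24 is never established.
R18: reached.
V24 would need W19 and P14 (R8), but P14 is never established.
U15: reached.
Reached: R18 and U15 — 2 of the 4.

2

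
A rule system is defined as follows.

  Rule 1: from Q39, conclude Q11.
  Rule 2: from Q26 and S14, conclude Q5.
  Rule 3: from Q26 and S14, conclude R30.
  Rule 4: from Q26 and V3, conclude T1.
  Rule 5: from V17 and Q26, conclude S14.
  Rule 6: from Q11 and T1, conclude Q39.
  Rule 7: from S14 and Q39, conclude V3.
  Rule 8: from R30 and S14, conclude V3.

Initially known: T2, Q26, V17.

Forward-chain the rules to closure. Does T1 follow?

Yes

V17 and Q26 hold, so S14 follows (Rule 5).
From Q26 and S14, Rule 3 gives R30.
R30 and S14 hold, so V3 follows (Rule 8).
From Q26 and V3, Rule 4 gives T1.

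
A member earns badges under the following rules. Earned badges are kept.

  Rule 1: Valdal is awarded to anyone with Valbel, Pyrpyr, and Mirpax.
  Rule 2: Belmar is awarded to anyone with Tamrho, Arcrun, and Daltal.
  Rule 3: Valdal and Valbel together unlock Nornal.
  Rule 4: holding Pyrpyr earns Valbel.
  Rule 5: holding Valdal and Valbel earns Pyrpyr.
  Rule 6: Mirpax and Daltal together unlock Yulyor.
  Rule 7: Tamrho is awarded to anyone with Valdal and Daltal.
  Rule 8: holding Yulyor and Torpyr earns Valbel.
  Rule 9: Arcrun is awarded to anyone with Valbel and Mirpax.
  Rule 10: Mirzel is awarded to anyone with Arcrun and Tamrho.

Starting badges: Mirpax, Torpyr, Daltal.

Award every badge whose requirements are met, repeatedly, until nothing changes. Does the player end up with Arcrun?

With Mirpax and Daltal, Yulyor is earned (Rule 6).
With Yulyor and Torpyr, Valbel is earned (Rule 8).
With Valbel and Mirpax, Arcrun is earned (Rule 9).

Yes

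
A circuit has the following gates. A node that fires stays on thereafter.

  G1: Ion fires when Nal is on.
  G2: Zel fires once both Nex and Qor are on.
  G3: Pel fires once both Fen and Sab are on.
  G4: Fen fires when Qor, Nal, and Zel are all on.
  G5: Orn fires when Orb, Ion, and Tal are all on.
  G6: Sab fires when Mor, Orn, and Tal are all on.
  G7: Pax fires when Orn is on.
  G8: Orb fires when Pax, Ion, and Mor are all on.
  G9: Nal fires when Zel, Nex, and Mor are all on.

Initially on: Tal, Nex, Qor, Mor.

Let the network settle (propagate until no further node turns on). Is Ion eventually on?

Yes

G2: Nex and Qor on → Zel on.
Zel, Nex, and Mor are on, so Nal fires (G9).
G1: Nal on → Ion on.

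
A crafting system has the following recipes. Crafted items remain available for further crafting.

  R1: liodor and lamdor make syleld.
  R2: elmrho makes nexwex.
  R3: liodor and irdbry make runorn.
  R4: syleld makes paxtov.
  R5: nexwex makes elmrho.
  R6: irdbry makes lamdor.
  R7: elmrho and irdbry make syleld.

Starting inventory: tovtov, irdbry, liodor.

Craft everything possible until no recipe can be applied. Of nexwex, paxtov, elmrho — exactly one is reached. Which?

Using R6, irdbry makes lamdor.
liodor and lamdor → syleld (R1).
Using R4, syleld makes paxtov.
nexwex would need elmrho (R2), but elmrho is never obtained. elmrho would need nexwex (R5), but nexwex is never obtained.

paxtov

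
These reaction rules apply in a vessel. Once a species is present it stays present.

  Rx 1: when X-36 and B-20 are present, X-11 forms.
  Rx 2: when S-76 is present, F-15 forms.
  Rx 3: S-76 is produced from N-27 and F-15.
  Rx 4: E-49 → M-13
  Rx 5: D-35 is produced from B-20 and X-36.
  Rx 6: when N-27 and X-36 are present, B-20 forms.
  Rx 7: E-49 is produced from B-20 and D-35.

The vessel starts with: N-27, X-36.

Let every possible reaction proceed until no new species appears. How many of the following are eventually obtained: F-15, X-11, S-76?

N-27 and X-36 present → B-20 forms (Rx 6).
X-36 and B-20 present → X-11 forms (Rx 1).
F-15 would need S-76 (Rx 2), but S-76 never forms.
X-11: reached.
S-76 would need N-27 and F-15 (Rx 3), but F-15 never forms.
Reached: X-11 — 1 of the 3.

1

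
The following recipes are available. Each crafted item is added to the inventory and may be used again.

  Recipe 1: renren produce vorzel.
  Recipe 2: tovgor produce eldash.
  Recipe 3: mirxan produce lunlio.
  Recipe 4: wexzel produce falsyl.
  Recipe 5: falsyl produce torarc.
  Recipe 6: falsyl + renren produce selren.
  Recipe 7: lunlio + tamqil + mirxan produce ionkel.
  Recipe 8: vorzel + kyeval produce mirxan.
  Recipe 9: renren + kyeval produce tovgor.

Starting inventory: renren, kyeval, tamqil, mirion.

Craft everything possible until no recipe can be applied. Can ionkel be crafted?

Yes

Using Recipe 1, renren makes vorzel.
vorzel + kyeval → mirxan (Recipe 8).
Using Recipe 3, mirxan makes lunlio.
lunlio + tamqil + mirxan → ionkel (Recipe 7).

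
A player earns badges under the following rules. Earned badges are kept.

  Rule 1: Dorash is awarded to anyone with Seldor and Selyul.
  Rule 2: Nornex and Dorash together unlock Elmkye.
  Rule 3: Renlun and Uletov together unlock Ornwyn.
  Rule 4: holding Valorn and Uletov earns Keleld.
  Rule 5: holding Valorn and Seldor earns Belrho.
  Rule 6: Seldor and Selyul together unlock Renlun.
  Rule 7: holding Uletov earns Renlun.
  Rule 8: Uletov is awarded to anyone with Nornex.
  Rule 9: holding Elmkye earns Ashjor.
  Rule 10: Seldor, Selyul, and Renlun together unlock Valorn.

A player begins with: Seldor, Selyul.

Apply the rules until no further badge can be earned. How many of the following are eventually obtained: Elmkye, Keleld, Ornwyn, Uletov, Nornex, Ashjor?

Elmkye would need Nornex and Dorash (Rule 2), but Nornex is never earned.
Keleld would need Valorn and Uletov (Rule 4), but Uletov is never earned.
Ornwyn would need Renlun and Uletov (Rule 3), but Uletov is never earned.
Uletov would need Nornex (Rule 8), but Nornex is never earned.
No rule produces Nornex, and it is not given.
Ashjor would need Elmkye (Rule 9), but Elmkye is never earned.
None of the 6 are reached.

0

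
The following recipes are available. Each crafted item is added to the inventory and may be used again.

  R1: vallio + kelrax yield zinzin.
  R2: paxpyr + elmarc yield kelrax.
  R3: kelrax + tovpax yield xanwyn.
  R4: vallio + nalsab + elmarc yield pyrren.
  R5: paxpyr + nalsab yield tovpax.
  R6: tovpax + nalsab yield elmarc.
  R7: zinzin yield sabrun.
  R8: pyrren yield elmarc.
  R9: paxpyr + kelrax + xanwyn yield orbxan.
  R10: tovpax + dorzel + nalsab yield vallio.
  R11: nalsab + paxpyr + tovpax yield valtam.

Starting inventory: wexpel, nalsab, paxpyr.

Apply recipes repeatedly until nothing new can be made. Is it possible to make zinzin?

No

zinzin would need vallio and kelrax (R1), but vallio is never obtained.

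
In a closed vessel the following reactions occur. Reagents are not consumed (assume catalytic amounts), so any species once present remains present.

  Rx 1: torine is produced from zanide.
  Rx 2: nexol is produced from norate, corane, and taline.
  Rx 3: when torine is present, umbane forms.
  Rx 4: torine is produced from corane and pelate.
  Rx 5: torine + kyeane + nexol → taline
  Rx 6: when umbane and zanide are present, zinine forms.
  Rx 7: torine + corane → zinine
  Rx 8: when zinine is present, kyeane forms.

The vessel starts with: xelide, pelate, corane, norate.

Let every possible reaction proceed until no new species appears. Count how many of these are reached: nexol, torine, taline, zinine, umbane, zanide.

corane and pelate present → torine forms (Rx 4).
torine and corane present → zinine forms (Rx 7).
torine present → umbane forms (Rx 3).
nexol would need norate, corane, and taline (Rx 2), but taline never forms.
torine: reached.
taline would need torine, kyeane, and nexol (Rx 5), but nexol never forms.
zinine: reached.
umbane: reached.
No rule produces zanide, and it is not given.
Reached: torine, zinine, and umbane — 3 of the 6.

3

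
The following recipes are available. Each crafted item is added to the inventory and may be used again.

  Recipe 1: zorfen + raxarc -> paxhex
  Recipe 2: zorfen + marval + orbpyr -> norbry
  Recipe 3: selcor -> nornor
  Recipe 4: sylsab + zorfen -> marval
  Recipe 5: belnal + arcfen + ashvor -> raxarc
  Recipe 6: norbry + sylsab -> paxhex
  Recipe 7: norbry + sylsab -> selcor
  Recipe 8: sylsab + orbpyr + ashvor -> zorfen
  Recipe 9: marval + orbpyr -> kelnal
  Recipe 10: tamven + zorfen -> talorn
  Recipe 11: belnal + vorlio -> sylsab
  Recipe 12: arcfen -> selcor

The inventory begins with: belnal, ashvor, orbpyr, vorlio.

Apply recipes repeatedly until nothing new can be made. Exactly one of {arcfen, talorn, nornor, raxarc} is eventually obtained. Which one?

nornor

Using Recipe 11, belnal and vorlio make sylsab.
Using Recipe 8, sylsab, orbpyr, and ashvor make zorfen.
sylsab + zorfen -> marval (Recipe 4).
zorfen + marval + orbpyr -> norbry (Recipe 2).
norbry + sylsab -> selcor (Recipe 7).
selcor -> nornor (Recipe 3).
No rule produces arcfen, and it is not given. raxarc would need belnal, arcfen, and ashvor (Recipe 5), but arcfen is never obtained. talorn would need tamven and zorfen (Recipe 10), but tamven is never obtained.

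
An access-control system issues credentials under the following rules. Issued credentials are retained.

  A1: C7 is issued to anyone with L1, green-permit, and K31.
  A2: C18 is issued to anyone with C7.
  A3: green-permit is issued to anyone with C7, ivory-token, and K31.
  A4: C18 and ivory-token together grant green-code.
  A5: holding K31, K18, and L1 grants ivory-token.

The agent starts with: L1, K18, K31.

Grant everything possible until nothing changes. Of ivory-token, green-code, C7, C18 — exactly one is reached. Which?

ivory-token

Holding K31, K18, and L1 grants ivory-token (A5).
C7 would need L1, green-permit, and K31 (A1), but green-permit is never granted. C18 would need C7 (A2), but C7 is never granted. green-code would need C18 and ivory-token (A4), but C18 is never granted.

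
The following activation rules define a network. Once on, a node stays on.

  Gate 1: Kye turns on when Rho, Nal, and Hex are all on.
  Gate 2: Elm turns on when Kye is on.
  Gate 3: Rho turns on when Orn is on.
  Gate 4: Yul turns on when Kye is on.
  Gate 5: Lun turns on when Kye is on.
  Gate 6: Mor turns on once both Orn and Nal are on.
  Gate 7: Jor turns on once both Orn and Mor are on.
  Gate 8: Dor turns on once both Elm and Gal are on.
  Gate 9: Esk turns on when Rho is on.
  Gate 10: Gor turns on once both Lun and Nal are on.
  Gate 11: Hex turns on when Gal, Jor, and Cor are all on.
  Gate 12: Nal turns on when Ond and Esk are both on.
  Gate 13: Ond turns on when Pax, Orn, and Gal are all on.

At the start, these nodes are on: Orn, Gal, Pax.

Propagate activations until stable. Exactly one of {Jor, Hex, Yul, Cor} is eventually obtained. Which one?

Gate 3: Orn on → Rho on.
Pax, Orn, and Gal are on, so Ond turns on (Gate 13).
Rho is on, so Esk turns on (Gate 9).
Gate 12: Ond and Esk on → Nal on.
Orn and Nal are on, so Mor turns on (Gate 6).
Gate 7: Orn and Mor on → Jor on.
Yul would need Kye (Gate 4), but Kye never turns on. Hex would need Gal, Jor, and Cor (Gate 11), but Cor never turns on. No rule produces Cor, and it is not given.

Jor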